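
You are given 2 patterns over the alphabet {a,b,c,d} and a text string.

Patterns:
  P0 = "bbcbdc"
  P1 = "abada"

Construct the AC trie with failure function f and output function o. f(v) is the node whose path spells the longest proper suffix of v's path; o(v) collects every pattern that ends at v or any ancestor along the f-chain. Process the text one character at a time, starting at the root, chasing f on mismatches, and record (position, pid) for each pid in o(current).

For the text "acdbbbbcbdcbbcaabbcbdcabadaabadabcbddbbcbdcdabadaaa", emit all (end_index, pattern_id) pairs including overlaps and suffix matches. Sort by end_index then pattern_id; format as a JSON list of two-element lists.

Build:
Trie (insert patterns):
  0='ε' goto a→7 b→1
  1='b' goto b→2
  2='bb' goto c→3
  3='bbc' goto b→4
  4='bbcb' goto d→5
  5='bbcbd' goto c→6
  6='bbcbdc' goto ·  [P0 ends]
  7='a' goto b→8
  8='ab' goto a→9
  9='aba' goto d→10
  10='abad' goto a→11
  11='abada' goto ·  [P1 ends]

BFS fail/out derivation:
  n1('b'): parent n0 fail=0; on 'b' 0 → fail=0;  out ∅∪∅=∅
  n7('a'): parent n0 fail=0; on 'a' 0 → fail=0;  out ∅∪∅=∅
  n2('bb'): parent n1 fail=0; on 'b' 0 → fail=1;  out ∅∪∅=∅
  n8('ab'): parent n7 fail=0; on 'b' 0 → fail=1;  out ∅∪∅=∅
  n3('bbc'): parent n2 fail=1; on 'c' 1→0 → fail=0;  out ∅∪∅=∅
  n9('aba'): parent n8 fail=1; on 'a' 1→0 → fail=7;  out ∅∪∅=∅
  n4('bbcb'): parent n3 fail=0; on 'b' 0 → fail=1;  out ∅∪∅=∅
  n10('abad'): parent n9 fail=7; on 'd' 7→0 → fail=0;  out ∅∪∅=∅
  n5('bbcbd'): parent n4 fail=1; on 'd' 1→0 → fail=0;  out ∅∪∅=∅
  n11('abada'): parent n10 fail=0; on 'a' 0 → fail=7;  out {1}∪∅={1}
  n6('bbcbdc'): parent n5 fail=0; on 'c' 0 → fail=0;  out {0}∪∅={0}

Scan:
pos 0 'a': at 7
pos 1 'c': at 0 (fail-walked)
pos 2 'd': at 0
pos 3 'b': at 1
pos 4 'b': at 2
pos 5 'b': at 2 (fail-walked)
pos 6 'b': at 2 (fail-walked)
pos 7 'c': at 3
pos 8 'b': at 4
pos 9 'd': at 5
pos 10 'c': at 6  emit P0@[5:10]
pos 11 'b': at 1 (fail-walked)
pos 12 'b': at 2
pos 13 'c': at 3
pos 14 'a': at 7 (fail-walked)
pos 15 'a': at 7 (fail-walked)
pos 16 'b': at 8
pos 17 'b': at 2 (fail-walked)
pos 18 'c': at 3
pos 19 'b': at 4
pos 20 'd': at 5
pos 21 'c': at 6  emit P0@[16:21]
pos 22 'a': at 7 (fail-walked)
pos 23 'b': at 8
pos 24 'a': at 9
pos 25 'd': at 10
pos 26 'a': at 11  emit P1@[22:26]
pos 27 'a': at 7 (fail-walked)
pos 28 'b': at 8
pos 29 'a': at 9
pos 30 'd': at 10
pos 31 'a': at 11  emit P1@[27:31]
pos 32 'b': at 8 (fail-walked)
pos 33 'c': at 0 (fail-walked)
pos 34 'b': at 1
pos 35 'd': at 0 (fail-walked)
pos 36 'd': at 0
pos 37 'b': at 1
pos 38 'b': at 2
pos 39 'c': at 3
pos 40 'b': at 4
pos 41 'd': at 5
pos 42 'c': at 6  emit P0@[37:42]
pos 43 'd': at 0 (fail-walked)
pos 44 'a': at 7
pos 45 'b': at 8
pos 46 'a': at 9
pos 47 'd': at 10
pos 48 'a': at 11  emit P1@[44:48]
pos 49 'a': at 7 (fail-walked)
pos 50 'a': at 7 (fail-walked)

Matches: [[10,0],[21,0],[26,1],[31,1],[42,0],[48,1]]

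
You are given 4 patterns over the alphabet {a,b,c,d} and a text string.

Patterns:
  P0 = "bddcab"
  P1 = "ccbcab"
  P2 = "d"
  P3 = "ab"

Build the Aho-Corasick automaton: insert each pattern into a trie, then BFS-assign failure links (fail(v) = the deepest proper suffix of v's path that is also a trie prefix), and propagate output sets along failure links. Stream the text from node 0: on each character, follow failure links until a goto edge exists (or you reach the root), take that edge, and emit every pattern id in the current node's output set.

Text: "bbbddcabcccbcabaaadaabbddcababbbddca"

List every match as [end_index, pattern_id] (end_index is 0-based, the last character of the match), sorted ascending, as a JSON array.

Build:
Trie nodes:
  0='ε' goto a→14 b→1 c→7 d→13
  1='b' goto d→2
  2='bd' goto d→3
  3='bdd' goto c→4
  4='bddc' goto a→5
  5='bddca' goto b→6
  6='bddcab' goto ·  ←P0
  7='c' goto c→8
  8='cc' goto b→9
  9='ccb' goto c→10
  10='ccbc' goto a→11
  11='ccbca' goto b→12
  12='ccbcab' goto ·  ←P1
  13='d' goto ·  ←P2
  14='a' goto b→15
  15='ab' goto ·  ←P3

BFS fail/out derivation:
  fail(1) 'b': from fail(0)=0 chase 'b': 0 ⇒ 0;  out=∅∪out(0)=∅
  fail(7) 'c': from fail(0)=0 chase 'c': 0 ⇒ 0;  out=∅∪out(0)=∅
  fail(13) 'd': from fail(0)=0 chase 'd': 0 ⇒ 0;  out={2}∪out(0)={2}
  fail(14) 'a': from fail(0)=0 chase 'a': 0 ⇒ 0;  out=∅∪out(0)=∅
  fail(2) 'bd': from fail(1)=0 chase 'd': 0 ⇒ 13;  out=∅∪out(13)={2}
  fail(8) 'cc': from fail(7)=0 chase 'c': 0 ⇒ 7;  out=∅∪out(7)=∅
  fail(15) 'ab': from fail(14)=0 chase 'b': 0 ⇒ 1;  out={3}∪out(1)={3}
  fail(3) 'bdd': from fail(2)=13 chase 'd': 13→0 ⇒ 13;  out=∅∪out(13)={2}
  fail(9) 'ccb': from fail(8)=7 chase 'b': 7→0 ⇒ 1;  out=∅∪out(1)=∅
  fail(4) 'bddc': from fail(3)=13 chase 'c': 13→0 ⇒ 7;  out=∅∪out(7)=∅
  fail(10) 'ccbc': from fail(9)=1 chase 'c': 1→0 ⇒ 7;  out=∅∪out(7)=∅
  fail(5) 'bddca': from fail(4)=7 chase 'a': 7→0 ⇒ 14;  out=∅∪out(14)=∅
  fail(11) 'ccbca': from fail(10)=7 chase 'a': 7→0 ⇒ 14;  out=∅∪out(14)=∅
  fail(6) 'bddcab': from fail(5)=14 chase 'b': 14 ⇒ 15;  out={0}∪out(15)={0,3}
  fail(12) 'ccbcab': from fail(11)=14 chase 'b': 14 ⇒ 15;  out={1}∪out(15)={1,3}

Text stream:
pos 0 'b': at 1
pos 1 'b': at 1 (via fail)
pos 2 'b': at 1 (via fail)
pos 3 'd': at 2  ** P2@[3:3]
pos 4 'd': at 3  ** P2@[4:4]
pos 5 'c': at 4
pos 6 'a': at 5
pos 7 'b': at 6  ** P0@[2:7],P3@[6:7]
pos 8 'c': at 7 (via fail)
pos 9 'c': at 8
pos 10 'c': at 8 (via fail)
pos 11 'b': at 9
pos 12 'c': at 10
pos 13 'a': at 11
pos 14 'b': at 12  ** P1@[9:14],P3@[13:14]
pos 15 'a': at 14 (via fail)
pos 16 'a': at 14 (via fail)
pos 17 'a': at 14 (via fail)
pos 18 'd': at 13 (via fail)  ** P2@[18:18]
pos 19 'a': at 14 (via fail)
pos 20 'a': at 14 (via fail)
pos 21 'b': at 15  ** P3@[20:21]
pos 22 'b': at 1 (via fail)
pos 23 'd': at 2  ** P2@[23:23]
pos 24 'd': at 3  ** P2@[24:24]
pos 25 'c': at 4
pos 26 'a': at 5
pos 27 'b': at 6  ** P0@[22:27],P3@[26:27]
pos 28 'a': at 14 (via fail)
pos 29 'b': at 15  ** P3@[28:29]
pos 30 'b': at 1 (via fail)
pos 31 'b': at 1 (via fail)
pos 32 'd': at 2  ** P2@[32:32]
pos 33 'd': at 3  ** P2@[33:33]
pos 34 'c': at 4
pos 35 'a': at 5

Matches: [[3,2],[4,2],[7,0],[7,3],[14,1],[14,3],[18,2],[21,3],[23,2],[24,2],[27,0],[27,3],[29,3],[32,2],[33,2]]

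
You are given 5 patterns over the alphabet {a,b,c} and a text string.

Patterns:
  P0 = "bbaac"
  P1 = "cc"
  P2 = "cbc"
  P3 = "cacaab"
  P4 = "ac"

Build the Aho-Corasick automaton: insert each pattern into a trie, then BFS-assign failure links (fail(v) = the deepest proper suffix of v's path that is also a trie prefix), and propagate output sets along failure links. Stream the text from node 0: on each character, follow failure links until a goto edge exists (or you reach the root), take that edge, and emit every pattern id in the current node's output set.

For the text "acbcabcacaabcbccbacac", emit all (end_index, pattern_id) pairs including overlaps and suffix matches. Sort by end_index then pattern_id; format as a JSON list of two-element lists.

Construct AC machine:
Trie (insert patterns):
  n0 'ε': a→15 b→1 c→6
  n1 'b': b→2
  n2 'bb': a→3
  n3 'bba': a→4
  n4 'bbaa': c→5
  n5 'bbaac': ·  [P0 ends]
  n6 'c': a→10 b→8 c→7
  n7 'cc': ·  [P1 ends]
  n8 'cb': c→9
  n9 'cbc': ·  [P2 ends]
  n10 'ca': c→11
  n11 'cac': a→12
  n12 'caca': a→13
  n13 'cacaa': b→14
  n14 'cacaab': ·  [P3 ends]
  n15 'a': c→16
  n16 'ac': ·  [P4 ends]

BFS fail/out derivation:
  fail(1) 'b': from fail(0)=0 chase 'b': 0 ⇒ 0;  out=∅∪out(0)=∅
  fail(6) 'c': from fail(0)=0 chase 'c': 0 ⇒ 0;  out=∅∪out(0)=∅
  fail(15) 'a': from fail(0)=0 chase 'a': 0 ⇒ 0;  out=∅∪out(0)=∅
  fail(2) 'bb': from fail(1)=0 chase 'b': 0 ⇒ 1;  out=∅∪out(1)=∅
  fail(7) 'cc': from fail(6)=0 chase 'c': 0 ⇒ 6;  out={1}∪out(6)={1}
  fail(8) 'cb': from fail(6)=0 chase 'b': 0 ⇒ 1;  out=∅∪out(1)=∅
  fail(10) 'ca': from fail(6)=0 chase 'a': 0 ⇒ 15;  out=∅∪out(15)=∅
  fail(16) 'ac': from fail(15)=0 chase 'c': 0 ⇒ 6;  out={4}∪out(6)={4}
  fail(3) 'bba': from fail(2)=1 chase 'a': 1→0 ⇒ 15;  out=∅∪out(15)=∅
  fail(9) 'cbc': from fail(8)=1 chase 'c': 1→0 ⇒ 6;  out={2}∪out(6)={2}
  fail(11) 'cac': from fail(10)=15 chase 'c': 15 ⇒ 16;  out=∅∪out(16)={4}
  fail(4) 'bbaa': from fail(3)=15 chase 'a': 15→0 ⇒ 15;  out=∅∪out(15)=∅
  fail(12) 'caca': from fail(11)=16 chase 'a': 16→6 ⇒ 10;  out=∅∪out(10)=∅
  fail(5) 'bbaac': from fail(4)=15 chase 'c': 15 ⇒ 16;  out={0}∪out(16)={0,4}
  fail(13) 'cacaa': from fail(12)=10 chase 'a': 10→15→0 ⇒ 15;  out=∅∪out(15)=∅
  fail(14) 'cacaab': from fail(13)=15 chase 'b': 15→0 ⇒ 1;  out={3}∪out(1)={3}

Text stream:
pos 0 'a': at 15
pos 1 'c': at 16  ** P4@[0:1]
pos 2 'b': at 8 (fail-walked)
pos 3 'c': at 9  ** P2@[1:3]
pos 4 'a': at 10 (fail-walked)
pos 5 'b': at 1 (fail-walked)
pos 6 'c': at 6 (fail-walked)
pos 7 'a': at 10
pos 8 'c': at 11  ** P4@[7:8]
pos 9 'a': at 12
pos 10 'a': at 13
pos 11 'b': at 14  ** P3@[6:11]
pos 12 'c': at 6 (fail-walked)
pos 13 'b': at 8
pos 14 'c': at 9  ** P2@[12:14]
pos 15 'c': at 7 (fail-walked)  ** P1@[14:15]
pos 16 'b': at 8 (fail-walked)
pos 17 'a': at 15 (fail-walked)
pos 18 'c': at 16  ** P4@[17:18]
pos 19 'a': at 10 (fail-walked)
pos 20 'c': at 11  ** P4@[19:20]

Matches: [[1,4],[3,2],[8,4],[11,3],[14,2],[15,1],[18,4],[20,4]]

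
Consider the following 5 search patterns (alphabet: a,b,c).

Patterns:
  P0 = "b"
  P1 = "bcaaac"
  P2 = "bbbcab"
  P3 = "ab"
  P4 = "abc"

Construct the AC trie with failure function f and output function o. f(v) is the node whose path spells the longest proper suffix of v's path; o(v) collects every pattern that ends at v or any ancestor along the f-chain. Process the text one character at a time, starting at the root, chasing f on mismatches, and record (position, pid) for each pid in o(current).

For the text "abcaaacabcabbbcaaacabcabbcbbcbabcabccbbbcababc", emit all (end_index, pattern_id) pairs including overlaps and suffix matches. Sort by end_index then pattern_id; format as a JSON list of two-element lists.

Construct AC machine:
Trie (insert patterns):
  n0 'ε': a→12 b→1
  n1 'b': b→7 c→2  ←P0
  n2 'bc': a→3
  n3 'bca': a→4
  n4 'bcaa': a→5
  n5 'bcaaa': c→6
  n6 'bcaaac': ·  ←P1
  n7 'bb': b→8
  n8 'bbb': c→9
  n9 'bbbc': a→10
  n10 'bbbca': b→11
  n11 'bbbcab': ·  ←P2
  n12 'a': b→13
  n13 'ab': c→14  ←P3
  n14 'abc': ·  ←P4

Failure links (BFS by depth):
  n1('b'): parent n0 fail=0; on 'b' 0 → fail=0;  out {0}∪∅={0}
  n12('a'): parent n0 fail=0; on 'a' 0 → fail=0;  out ∅∪∅=∅
  n2('bc'): parent n1 fail=0; on 'c' 0 → fail=0;  out ∅∪∅=∅
  n7('bb'): parent n1 fail=0; on 'b' 0 → fail=1;  out ∅∪{0}={0}
  n13('ab'): parent n12 fail=0; on 'b' 0 → fail=1;  out {3}∪{0}={0,3}
  n3('bca'): parent n2 fail=0; on 'a' 0 → fail=12;  out ∅∪∅=∅
  n8('bbb'): parent n7 fail=1; on 'b' 1 → fail=7;  out ∅∪{0}={0}
  n14('abc'): parent n13 fail=1; on 'c' 1 → fail=2;  out {4}∪∅={4}
  n4('bcaa'): parent n3 fail=12; on 'a' 12→0 → fail=12;  out ∅∪∅=∅
  n9('bbbc'): parent n8 fail=7; on 'c' 7→1 → fail=2;  out ∅∪∅=∅
  n5('bcaaa'): parent n4 fail=12; on 'a' 12→0 → fail=12;  out ∅∪∅=∅
  n10('bbbca'): parent n9 fail=2; on 'a' 2 → fail=3;  out ∅∪∅=∅
  n6('bcaaac'): parent n5 fail=12; on 'c' 12→0 → fail=0;  out {1}∪∅={1}
  n11('bbbcab'): parent n10 fail=3; on 'b' 3→12 → fail=13;  out {2}∪{0,3}={0,2,3}

Text stream:
pos 0 'a': at 12
pos 1 'b': at 13  → match P0@[1:1],P3@[0:1]
pos 2 'c': at 14  → match P4@[0:2]
pos 3 'a': at 3 ·f
pos 4 'a': at 4
pos 5 'a': at 5
pos 6 'c': at 6  → match P1@[1:6]
pos 7 'a': at 12 ·f
pos 8 'b': at 13  → match P0@[8:8],P3@[7:8]
pos 9 'c': at 14  → match P4@[7:9]
pos 10 'a': at 3 ·f
pos 11 'b': at 13 ·f  → match P0@[11:11],P3@[10:11]
pos 12 'b': at 7 ·f  → match P0@[12:12]
pos 13 'b': at 8  → match P0@[13:13]
pos 14 'c': at 9
pos 15 'a': at 10
pos 16 'a': at 4 ·f
pos 17 'a': at 5
pos 18 'c': at 6  → match P1@[13:18]
pos 19 'a': at 12 ·f
pos 20 'b': at 13  → match P0@[20:20],P3@[19:20]
pos 21 'c': at 14  → match P4@[19:21]
pos 22 'a': at 3 ·f
pos 23 'b': at 13 ·f  → match P0@[23:23],P3@[22:23]
pos 24 'b': at 7 ·f  → match P0@[24:24]
pos 25 'c': at 2 ·f
pos 26 'b': at 1 ·f  → match P0@[26:26]
pos 27 'b': at 7  → match P0@[27:27]
pos 28 'c': at 2 ·f
pos 29 'b': at 1 ·f  → match P0@[29:29]
pos 30 'a': at 12 ·f
pos 31 'b': at 13  → match P0@[31:31],P3@[30:31]
pos 32 'c': at 14  → match P4@[30:32]
pos 33 'a': at 3 ·f
pos 34 'b': at 13 ·f  → match P0@[34:34],P3@[33:34]
pos 35 'c': at 14  → match P4@[33:35]
pos 36 'c': at 0 ·f
pos 37 'b': at 1  → match P0@[37:37]
pos 38 'b': at 7  → match P0@[38:38]
pos 39 'b': at 8  → match P0@[39:39]
pos 40 'c': at 9
pos 41 'a': at 10
pos 42 'b': at 11  → match P0@[42:42],P2@[37:42],P3@[41:42]
pos 43 'a': at 12 ·f
pos 44 'b': at 13  → match P0@[44:44],P3@[43:44]
pos 45 'c': at 14  → match P4@[43:45]

All matches (sorted): [[1,0],[1,3],[2,4],[6,1],[8,0],[8,3],[9,4],[11,0],[11,3],[12,0],[13,0],[18,1],[20,0],[20,3],[21,4],[23,0],[23,3],[24,0],[26,0],[27,0],[29,0],[31,0],[31,3],[32,4],[34,0],[34,3],[35,4],[37,0],[38,0],[39,0],[42,0],[42,2],[42,3],[44,0],[44,3],[45,4]]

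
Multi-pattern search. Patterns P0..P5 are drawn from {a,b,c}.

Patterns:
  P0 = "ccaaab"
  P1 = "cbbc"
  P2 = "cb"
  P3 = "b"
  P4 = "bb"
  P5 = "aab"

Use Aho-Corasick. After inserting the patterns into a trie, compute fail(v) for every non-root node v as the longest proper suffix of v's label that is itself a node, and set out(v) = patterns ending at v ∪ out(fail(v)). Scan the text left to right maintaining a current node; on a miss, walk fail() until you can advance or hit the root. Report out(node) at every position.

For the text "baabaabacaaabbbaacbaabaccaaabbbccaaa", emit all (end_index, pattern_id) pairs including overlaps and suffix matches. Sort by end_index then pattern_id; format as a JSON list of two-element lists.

Construct AC machine:
Trie (insert patterns):
  n0 'ε': a→12 b→10 c→1
  n1 'c': b→7 c→2
  n2 'cc': a→3
  n3 'cca': a→4
  n4 'ccaa': a→5
  n5 'ccaaa': b→6
  n6 'ccaaab': ·  [P0 ends]
  n7 'cb': b→8  [P2 ends]
  n8 'cbb': c→9
  n9 'cbbc': ·  [P1 ends]
  n10 'b': b→11  [P3 ends]
  n11 'bb': ·  [P4 ends]
  n12 'a': a→13
  n13 'aa': b→14
  n14 'aab': ·  [P5 ends]

BFS fail/out derivation:
  n1('c'): parent n0 fail=0; on 'c' 0 → fail=0;  out ∅∪∅=∅
  n10('b'): parent n0 fail=0; on 'b' 0 → fail=0;  out {3}∪∅={3}
  n12('a'): parent n0 fail=0; on 'a' 0 → fail=0;  out ∅∪∅=∅
  n2('cc'): parent n1 fail=0; on 'c' 0 → fail=1;  out ∅∪∅=∅
  n7('cb'): parent n1 fail=0; on 'b' 0 → fail=10;  out {2}∪{3}={2,3}
  n11('bb'): parent n10 fail=0; on 'b' 0 → fail=10;  out {4}∪{3}={3,4}
  n13('aa'): parent n12 fail=0; on 'a' 0 → fail=12;  out ∅∪∅=∅
  n3('cca'): parent n2 fail=1; on 'a' 1→0 → fail=12;  out ∅∪∅=∅
  n8('cbb'): parent n7 fail=10; on 'b' 10 → fail=11;  out ∅∪{3,4}={3,4}
  n14('aab'): parent n13 fail=12; on 'b' 12→0 → fail=10;  out {5}∪{3}={3,5}
  n4('ccaa'): parent n3 fail=12; on 'a' 12 → fail=13;  out ∅∪∅=∅
  n9('cbbc'): parent n8 fail=11; on 'c' 11→10→0 → fail=1;  out {1}∪∅={1}
  n5('ccaaa'): parent n4 fail=13; on 'a' 13→12 → fail=13;  out ∅∪∅=∅
  n6('ccaaab'): parent n5 fail=13; on 'b' 13 → fail=14;  out {0}∪{3,5}={0,3,5}

Run:
[0] read 'b'  n0⇒n10  ** P3@[0:0]
[1] read 'a'  n10⇒n12 (fail-walked)
[2] read 'a'  n12⇒n13
[3] read 'b'  n13⇒n14  ** P3@[3:3],P5@[1:3]
[4] read 'a'  n14⇒n12 (fail-walked)
[5] read 'a'  n12⇒n13
[6] read 'b'  n13⇒n14  ** P3@[6:6],P5@[4:6]
[7] read 'a'  n14⇒n12 (fail-walked)
[8] read 'c'  n12⇒n1 (fail-walked)
[9] read 'a'  n1⇒n12 (fail-walked)
[10] read 'a'  n12⇒n13
[11] read 'a'  n13⇒n13 (fail-walked)
[12] read 'b'  n13⇒n14  ** P3@[12:12],P5@[10:12]
[13] read 'b'  n14⇒n11 (fail-walked)  ** P3@[13:13],P4@[12:13]
[14] read 'b'  n11⇒n11 (fail-walked)  ** P3@[14:14],P4@[13:14]
[15] read 'a'  n11⇒n12 (fail-walked)
[16] read 'a'  n12⇒n13
[17] read 'c'  n13⇒n1 (fail-walked)
[18] read 'b'  n1⇒n7  ** P2@[17:18],P3@[18:18]
[19] read 'a'  n7⇒n12 (fail-walked)
[20] read 'a'  n12⇒n13
[21] read 'b'  n13⇒n14  ** P3@[21:21],P5@[19:21]
[22] read 'a'  n14⇒n12 (fail-walked)
[23] read 'c'  n12⇒n1 (fail-walked)
[24] read 'c'  n1⇒n2
[25] read 'a'  n2⇒n3
[26] read 'a'  n3⇒n4
[27] read 'a'  n4⇒n5
[28] read 'b'  n5⇒n6  ** P0@[23:28],P3@[28:28],P5@[26:28]
[29] read 'b'  n6⇒n11 (fail-walked)  ** P3@[29:29],P4@[28:29]
[30] read 'b'  n11⇒n11 (fail-walked)  ** P3@[30:30],P4@[29:30]
[31] read 'c'  n11⇒n1 (fail-walked)
[32] read 'c'  n1⇒n2
[33] read 'a'  n2⇒n3
[34] read 'a'  n3⇒n4
[35] read 'a'  n4⇒n5

Matches: [[0,3],[3,3],[3,5],[6,3],[6,5],[12,3],[12,5],[13,3],[13,4],[14,3],[14,4],[18,2],[18,3],[21,3],[21,5],[28,0],[28,3],[28,5],[29,3],[29,4],[30,3],[30,4]]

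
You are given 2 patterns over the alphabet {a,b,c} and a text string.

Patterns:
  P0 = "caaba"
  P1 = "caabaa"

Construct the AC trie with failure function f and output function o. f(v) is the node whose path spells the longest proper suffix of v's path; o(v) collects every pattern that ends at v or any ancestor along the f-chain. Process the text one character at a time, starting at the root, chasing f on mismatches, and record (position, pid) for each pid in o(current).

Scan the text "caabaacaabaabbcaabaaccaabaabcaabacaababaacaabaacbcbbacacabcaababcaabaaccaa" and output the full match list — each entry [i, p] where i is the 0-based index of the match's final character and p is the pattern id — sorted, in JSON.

Build:
Trie nodes:
  0='ε' goto c→1
  1='c' goto a→2
  2='ca' goto a→3
  3='caa' goto b→4
  4='caab' goto a→5
  5='caaba' goto a→6  [P0 ends]
  6='caabaa' goto ·  [P1 ends]

BFS fail/out derivation:
  n1('c'): parent n0 fail=0; on 'c' 0 → fail=0;  out ∅∪∅=∅
  n2('ca'): parent n1 fail=0; on 'a' 0 → fail=0;  out ∅∪∅=∅
  n3('caa'): parent n2 fail=0; on 'a' 0 → fail=0;  out ∅∪∅=∅
  n4('caab'): parent n3 fail=0; on 'b' 0 → fail=0;  out ∅∪∅=∅
  n5('caaba'): parent n4 fail=0; on 'a' 0 → fail=0;  out {0}∪∅={0}
  n6('caabaa'): parent n5 fail=0; on 'a' 0 → fail=0;  out {1}∪∅={1}

Scan:
[0] read 'c'  n0⇒n1
[1] read 'a'  n1⇒n2
[2] read 'a'  n2⇒n3
[3] read 'b'  n3⇒n4
[4] read 'a'  n4⇒n5  emit P0@[0:4]
[5] read 'a'  n5⇒n6  emit P1@[0:5]
[6] read 'c'  n6⇒n1 ·f
[7] read 'a'  n1⇒n2
[8] read 'a'  n2⇒n3
[9] read 'b'  n3⇒n4
[10] read 'a'  n4⇒n5  emit P0@[6:10]
[11] read 'a'  n5⇒n6  emit P1@[6:11]
[12] read 'b'  n6⇒n0 ·f
[13] read 'b'  n0⇒n0
[14] read 'c'  n0⇒n1
[15] read 'a'  n1⇒n2
[16] read 'a'  n2⇒n3
[17] read 'b'  n3⇒n4
[18] read 'a'  n4⇒n5  emit P0@[14:18]
[19] read 'a'  n5⇒n6  emit P1@[14:19]
[20] read 'c'  n6⇒n1 ·f
[21] read 'c'  n1⇒n1 ·f
[22] read 'a'  n1⇒n2
[23] read 'a'  n2⇒n3
[24] read 'b'  n3⇒n4
[25] read 'a'  n4⇒n5  emit P0@[21:25]
[26] read 'a'  n5⇒n6  emit P1@[21:26]
[27] read 'b'  n6⇒n0 ·f
[28] read 'c'  n0⇒n1
[29] read 'a'  n1⇒n2
[30] read 'a'  n2⇒n3
[31] read 'b'  n3⇒n4
[32] read 'a'  n4⇒n5  emit P0@[28:32]
[33] read 'c'  n5⇒n1 ·f
[34] read 'a'  n1⇒n2
[35] read 'a'  n2⇒n3
[36] read 'b'  n3⇒n4
[37] read 'a'  n4⇒n5  emit P0@[33:37]
[38] read 'b'  n5⇒n0 ·f
[39] read 'a'  n0⇒n0
[40] read 'a'  n0⇒n0
[41] read 'c'  n0⇒n1
[42] read 'a'  n1⇒n2
[43] read 'a'  n2⇒n3
[44] read 'b'  n3⇒n4
[45] read 'a'  n4⇒n5  emit P0@[41:45]
[46] read 'a'  n5⇒n6  emit P1@[41:46]
[47] read 'c'  n6⇒n1 ·f
[48] read 'b'  n1⇒n0 ·f
[49] read 'c'  n0⇒n1
[50] read 'b'  n1⇒n0 ·f
[51] read 'b'  n0⇒n0
[52] read 'a'  n0⇒n0
[53] read 'c'  n0⇒n1
[54] read 'a'  n1⇒n2
[55] read 'c'  n2⇒n1 ·f
[56] read 'a'  n1⇒n2
[57] read 'b'  n2⇒n0 ·f
[58] read 'c'  n0⇒n1
[59] read 'a'  n1⇒n2
[60] read 'a'  n2⇒n3
[61] read 'b'  n3⇒n4
[62] read 'a'  n4⇒n5  emit P0@[58:62]
[63] read 'b'  n5⇒n0 ·f
[64] read 'c'  n0⇒n1
[65] read 'a'  n1⇒n2
[66] read 'a'  n2⇒n3
[67] read 'b'  n3⇒n4
[68] read 'a'  n4⇒n5  emit P0@[64:68]
[69] read 'a'  n5⇒n6  emit P1@[64:69]
[70] read 'c'  n6⇒n1 ·f
[71] read 'c'  n1⇒n1 ·f
[72] read 'a'  n1⇒n2
[73] read 'a'  n2⇒n3

Result: [[4,0],[5,1],[10,0],[11,1],[18,0],[19,1],[25,0],[26,1],[32,0],[37,0],[45,0],[46,1],[62,0],[68,0],[69,1]]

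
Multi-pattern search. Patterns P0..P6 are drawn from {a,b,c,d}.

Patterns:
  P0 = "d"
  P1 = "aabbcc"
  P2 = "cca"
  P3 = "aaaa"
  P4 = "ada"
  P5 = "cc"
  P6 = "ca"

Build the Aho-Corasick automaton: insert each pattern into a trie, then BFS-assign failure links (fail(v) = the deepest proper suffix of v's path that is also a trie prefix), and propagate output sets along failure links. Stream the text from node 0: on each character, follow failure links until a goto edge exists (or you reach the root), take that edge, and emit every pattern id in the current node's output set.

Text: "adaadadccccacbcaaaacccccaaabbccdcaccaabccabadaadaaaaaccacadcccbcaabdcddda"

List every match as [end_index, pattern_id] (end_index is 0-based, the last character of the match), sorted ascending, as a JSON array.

Build:
Trie (insert patterns):
  n0 'ε': a→2 c→8 d→1
  n1 'd': ·  [P0 ends]
  n2 'a': a→3 d→13
  n3 'aa': a→11 b→4
  n4 'aab': b→5
  n5 'aabb': c→6
  n6 'aabbc': c→7
  n7 'aabbcc': ·  [P1 ends]
  n8 'c': a→15 c→9
  n9 'cc': a→10  [P5 ends]
  n10 'cca': ·  [P2 ends]
  n11 'aaa': a→12
  n12 'aaaa': ·  [P3 ends]
  n13 'ad': a→14
  n14 'ada': ·  [P4 ends]
  n15 'ca': ·  [P6 ends]

BFS fail/out derivation:
  n1('d'): parent n0 fail=0; on 'd' 0 → fail=0;  out {0}∪∅={0}
  n2('a'): parent n0 fail=0; on 'a' 0 → fail=0;  out ∅∪∅=∅
  n8('c'): parent n0 fail=0; on 'c' 0 → fail=0;  out ∅∪∅=∅
  n3('aa'): parent n2 fail=0; on 'a' 0 → fail=2;  out ∅∪∅=∅
  n9('cc'): parent n8 fail=0; on 'c' 0 → fail=8;  out {5}∪∅={5}
  n13('ad'): parent n2 fail=0; on 'd' 0 → fail=1;  out ∅∪{0}={0}
  n15('ca'): parent n8 fail=0; on 'a' 0 → fail=2;  out {6}∪∅={6}
  n4('aab'): parent n3 fail=2; on 'b' 2→0 → fail=0;  out ∅∪∅=∅
  n10('cca'): parent n9 fail=8; on 'a' 8 → fail=15;  out {2}∪{6}={2,6}
  n11('aaa'): parent n3 fail=2; on 'a' 2 → fail=3;  out ∅∪∅=∅
  n14('ada'): parent n13 fail=1; on 'a' 1→0 → fail=2;  out {4}∪∅={4}
  n5('aabb'): parent n4 fail=0; on 'b' 0 → fail=0;  out ∅∪∅=∅
  n12('aaaa'): parent n11 fail=3; on 'a' 3 → fail=11;  out {3}∪∅={3}
  n6('aabbc'): parent n5 fail=0; on 'c' 0 → fail=8;  out ∅∪∅=∅
  n7('aabbcc'): parent n6 fail=8; on 'c' 8 → fail=9;  out {1}∪{5}={1,5}

Text stream:
pos 0 'a': at 2
pos 1 'd': at 13  → match P0@[1:1]
pos 2 'a': at 14  → match P4@[0:2]
pos 3 'a': at 3 ·f
pos 4 'd': at 13 ·f  → match P0@[4:4]
pos 5 'a': at 14  → match P4@[3:5]
pos 6 'd': at 13 ·f  → match P0@[6:6]
pos 7 'c': at 8 ·f
pos 8 'c': at 9  → match P5@[7:8]
pos 9 'c': at 9 ·f  → match P5@[8:9]
pos 10 'c': at 9 ·f  → match P5@[9:10]
pos 11 'a': at 10  → match P2@[9:11],P6@[10:11]
pos 12 'c': at 8 ·f
pos 13 'b': at 0 ·f
pos 14 'c': at 8
pos 15 'a': at 15  → match P6@[14:15]
pos 16 'a': at 3 ·f
pos 17 'a': at 11
pos 18 'a': at 12  → match P3@[15:18]
pos 19 'c': at 8 ·f
pos 20 'c': at 9  → match P5@[19:20]
pos 21 'c': at 9 ·f  → match P5@[20:21]
pos 22 'c': at 9 ·f  → match P5@[21:22]
pos 23 'c': at 9 ·f  → match P5@[22:23]
pos 24 'a': at 10  → match P2@[22:24],P6@[23:24]
pos 25 'a': at 3 ·f
pos 26 'a': at 11
pos 27 'b': at 4 ·f
pos 28 'b': at 5
pos 29 'c': at 6
pos 30 'c': at 7  → match P1@[25:30],P5@[29:30]
pos 31 'd': at 1 ·f  → match P0@[31:31]
pos 32 'c': at 8 ·f
pos 33 'a': at 15  → match P6@[32:33]
pos 34 'c': at 8 ·f
pos 35 'c': at 9  → match P5@[34:35]
pos 36 'a': at 10  → match P2@[34:36],P6@[35:36]
pos 37 'a': at 3 ·f
pos 38 'b': at 4
pos 39 'c': at 8 ·f
pos 40 'c': at 9  → match P5@[39:40]
pos 41 'a': at 10  → match P2@[39:41],P6@[40:41]
pos 42 'b': at 0 ·f
pos 43 'a': at 2
pos 44 'd': at 13  → match P0@[44:44]
pos 45 'a': at 14  → match P4@[43:45]
pos 46 'a': at 3 ·f
pos 47 'd': at 13 ·f  → match P0@[47:47]
pos 48 'a': at 14  → match P4@[46:48]
pos 49 'a': at 3 ·f
pos 50 'a': at 11
pos 51 'a': at 12  → match P3@[48:51]
pos 52 'a': at 12 ·f  → match P3@[49:52]
pos 53 'c': at 8 ·f
pos 54 'c': at 9  → match P5@[53:54]
pos 55 'a': at 10  → match P2@[53:55],P6@[54:55]
pos 56 'c': at 8 ·f
pos 57 'a': at 15  → match P6@[56:57]
pos 58 'd': at 13 ·f  → match P0@[58:58]
pos 59 'c': at 8 ·f
pos 60 'c': at 9  → match P5@[59:60]
pos 61 'c': at 9 ·f  → match P5@[60:61]
pos 62 'b': at 0 ·f
pos 63 'c': at 8
pos 64 'a': at 15  → match P6@[63:64]
pos 65 'a': at 3 ·f
pos 66 'b': at 4
pos 67 'd': at 1 ·f  → match P0@[67:67]
pos 68 'c': at 8 ·f
pos 69 'd': at 1 ·f  → match P0@[69:69]
pos 70 'd': at 1 ·f  → match P0@[70:70]
pos 71 'd': at 1 ·f  → match P0@[71:71]
pos 72 'a': at 2 ·f

Result: [[1,0],[2,4],[4,0],[5,4],[6,0],[8,5],[9,5],[10,5],[11,2],[11,6],[15,6],[18,3],[20,5],[21,5],[22,5],[23,5],[24,2],[24,6],[30,1],[30,5],[31,0],[33,6],[35,5],[36,2],[36,6],[40,5],[41,2],[41,6],[44,0],[45,4],[47,0],[48,4],[51,3],[52,3],[54,5],[55,2],[55,6],[57,6],[58,0],[60,5],[61,5],[64,6],[67,0],[69,0],[70,0],[71,0]]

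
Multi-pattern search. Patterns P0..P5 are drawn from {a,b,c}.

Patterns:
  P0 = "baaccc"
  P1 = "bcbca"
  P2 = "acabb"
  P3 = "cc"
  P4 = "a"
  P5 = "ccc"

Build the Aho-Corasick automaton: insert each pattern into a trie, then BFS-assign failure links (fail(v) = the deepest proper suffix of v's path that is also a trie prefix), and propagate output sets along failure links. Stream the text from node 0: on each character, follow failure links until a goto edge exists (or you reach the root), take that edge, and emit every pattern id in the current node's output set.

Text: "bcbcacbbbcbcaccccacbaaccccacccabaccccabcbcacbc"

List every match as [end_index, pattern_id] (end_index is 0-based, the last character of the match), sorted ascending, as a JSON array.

Construct AC machine:
Trie (insert patterns):
  n0 'ε': a→11 b→1 c→16
  n1 'b': a→2 c→7
  n2 'ba': a→3
  n3 'baa': c→4
  n4 'baac': c→5
  n5 'baacc': c→6
  n6 'baaccc': ·  ←P0
  n7 'bc': b→8
  n8 'bcb': c→9
  n9 'bcbc': a→10
  n10 'bcbca': ·  ←P1
  n11 'a': c→12  ←P4
  n12 'ac': a→13
  n13 'aca': b→14
  n14 'acab': b→15
  n15 'acabb': ·  ←P2
  n16 'c': c→17
  n17 'cc': c→18  ←P3
  n18 'ccc': ·  ←P5

BFS fail/out derivation:
  fail(1) 'b': from fail(0)=0 chase 'b': 0 ⇒ 0;  out=∅∪out(0)=∅
  fail(11) 'a': from fail(0)=0 chase 'a': 0 ⇒ 0;  out={4}∪out(0)={4}
  fail(16) 'c': from fail(0)=0 chase 'c': 0 ⇒ 0;  out=∅∪out(0)=∅
  fail(2) 'ba': from fail(1)=0 chase 'a': 0 ⇒ 11;  out=∅∪out(11)={4}
  fail(7) 'bc': from fail(1)=0 chase 'c': 0 ⇒ 16;  out=∅∪out(16)=∅
  fail(12) 'ac': from fail(11)=0 chase 'c': 0 ⇒ 16;  out=∅∪out(16)=∅
  fail(17) 'cc': from fail(16)=0 chase 'c': 0 ⇒ 16;  out={3}∪out(16)={3}
  fail(3) 'baa': from fail(2)=11 chase 'a': 11→0 ⇒ 11;  out=∅∪out(11)={4}
  fail(8) 'bcb': from fail(7)=16 chase 'b': 16→0 ⇒ 1;  out=∅∪out(1)=∅
  fail(13) 'aca': from fail(12)=16 chase 'a': 16→0 ⇒ 11;  out=∅∪out(11)={4}
  fail(18) 'ccc': from fail(17)=16 chase 'c': 16 ⇒ 17;  out={5}∪out(17)={3,5}
  fail(4) 'baac': from fail(3)=11 chase 'c': 11 ⇒ 12;  out=∅∪out(12)=∅
  fail(9) 'bcbc': from fail(8)=1 chase 'c': 1 ⇒ 7;  out=∅∪out(7)=∅
  fail(14) 'acab': from fail(13)=11 chase 'b': 11→0 ⇒ 1;  out=∅∪out(1)=∅
  fail(5) 'baacc': from fail(4)=12 chase 'c': 12→16 ⇒ 17;  out=∅∪out(17)={3}
  fail(10) 'bcbca': from fail(9)=7 chase 'a': 7→16→0 ⇒ 11;  out={1}∪out(11)={1,4}
  fail(15) 'acabb': from fail(14)=1 chase 'b': 1→0 ⇒ 1;  out={2}∪out(1)={2}
  fail(6) 'baaccc': from fail(5)=17 chase 'c': 17 ⇒ 18;  out={0}∪out(18)={0,3,5}

Scan:
i=0 'b': node 0→1
i=1 'c': node 1→7
i=2 'b': node 7→8
i=3 'c': node 8→9
i=4 'a': node 9→10  → match P1@[0:4],P4@[4:4]
i=5 'c': node 10→12 (fail-walked)
i=6 'b': node 12→1 (fail-walked)
i=7 'b': node 1→1 (fail-walked)
i=8 'b': node 1→1 (fail-walked)
i=9 'c': node 1→7
i=10 'b': node 7→8
i=11 'c': node 8→9
i=12 'a': node 9→10  → match P1@[8:12],P4@[12:12]
i=13 'c': node 10→12 (fail-walked)
i=14 'c': node 12→17 (fail-walked)  → match P3@[13:14]
i=15 'c': node 17→18  → match P3@[14:15],P5@[13:15]
i=16 'c': node 18→18 (fail-walked)  → match P3@[15:16],P5@[14:16]
i=17 'a': node 18→11 (fail-walked)  → match P4@[17:17]
i=18 'c': node 11→12
i=19 'b': node 12→1 (fail-walked)
i=20 'a': node 1→2  → match P4@[20:20]
i=21 'a': node 2→3  → match P4@[21:21]
i=22 'c': node 3→4
i=23 'c': node 4→5  → match P3@[22:23]
i=24 'c': node 5→6  → match P0@[19:24],P3@[23:24],P5@[22:24]
i=25 'c': node 6→18 (fail-walked)  → match P3@[24:25],P5@[23:25]
i=26 'a': node 18→11 (fail-walked)  → match P4@[26:26]
i=27 'c': node 11→12
i=28 'c': node 12→17 (fail-walked)  → match P3@[27:28]
i=29 'c': node 17→18  → match P3@[28:29],P5@[27:29]
i=30 'a': node 18→11 (fail-walked)  → match P4@[30:30]
i=31 'b': node 11→1 (fail-walked)
i=32 'a': node 1→2  → match P4@[32:32]
i=33 'c': node 2→12 (fail-walked)
i=34 'c': node 12→17 (fail-walked)  → match P3@[33:34]
i=35 'c': node 17→18  → match P3@[34:35],P5@[33:35]
i=36 'c': node 18→18 (fail-walked)  → match P3@[35:36],P5@[34:36]
i=37 'a': node 18→11 (fail-walked)  → match P4@[37:37]
i=38 'b': node 11→1 (fail-walked)
i=39 'c': node 1→7
i=40 'b': node 7→8
i=41 'c': node 8→9
i=42 'a': node 9→10  → match P1@[38:42],P4@[42:42]
i=43 'c': node 10→12 (fail-walked)
i=44 'b': node 12→1 (fail-walked)
i=45 'c': node 1→7

All matches (sorted): [[4,1],[4,4],[12,1],[12,4],[14,3],[15,3],[15,5],[16,3],[16,5],[17,4],[20,4],[21,4],[23,3],[24,0],[24,3],[24,5],[25,3],[25,5],[26,4],[28,3],[29,3],[29,5],[30,4],[32,4],[34,3],[35,3],[35,5],[36,3],[36,5],[37,4],[42,1],[42,4]]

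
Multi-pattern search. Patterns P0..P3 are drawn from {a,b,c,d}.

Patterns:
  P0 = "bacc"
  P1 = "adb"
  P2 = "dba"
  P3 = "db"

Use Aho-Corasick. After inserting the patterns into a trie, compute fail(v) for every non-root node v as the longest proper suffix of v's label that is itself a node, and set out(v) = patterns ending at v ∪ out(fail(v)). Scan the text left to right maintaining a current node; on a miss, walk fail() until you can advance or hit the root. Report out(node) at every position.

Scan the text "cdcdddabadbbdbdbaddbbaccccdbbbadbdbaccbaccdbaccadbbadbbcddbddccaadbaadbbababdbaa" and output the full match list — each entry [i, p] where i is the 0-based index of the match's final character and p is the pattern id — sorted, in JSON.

Build automaton:
Trie nodes:
  n0 'ε': a→5 b→1 d→8
  n1 'b': a→2
  n2 'ba': c→3
  n3 'bac': c→4
  n4 'bacc': ·  ←P0
  n5 'a': d→6
  n6 'ad': b→7
  n7 'adb': ·  ←P1
  n8 'd': b→9
  n9 'db': a→10  ←P3
  n10 'dba': ·  ←P2

Failure links (BFS by depth):
  fail(1) 'b': from fail(0)=0 chase 'b': 0 ⇒ 0;  out=∅∪out(0)=∅
  fail(5) 'a': from fail(0)=0 chase 'a': 0 ⇒ 0;  out=∅∪out(0)=∅
  fail(8) 'd': from fail(0)=0 chase 'd': 0 ⇒ 0;  out=∅∪out(0)=∅
  fail(2) 'ba': from fail(1)=0 chase 'a': 0 ⇒ 5;  out=∅∪out(5)=∅
  fail(6) 'ad': from fail(5)=0 chase 'd': 0 ⇒ 8;  out=∅∪out(8)=∅
  fail(9) 'db': from fail(8)=0 chase 'b': 0 ⇒ 1;  out={3}∪out(1)={3}
  fail(3) 'bac': from fail(2)=5 chase 'c': 5→0 ⇒ 0;  out=∅∪out(0)=∅
  fail(7) 'adb': from fail(6)=8 chase 'b': 8 ⇒ 9;  out={1}∪out(9)={1,3}
  fail(10) 'dba': from fail(9)=1 chase 'a': 1 ⇒ 2;  out={2}∪out(2)={2}
  fail(4) 'bacc': from fail(3)=0 chase 'c': 0 ⇒ 0;  out={0}∪out(0)={0}

Scan:
i=0 'c': node 0→0
i=1 'd': node 0→8
i=2 'c': node 8→0 (via fail)
i=3 'd': node 0→8
i=4 'd': node 8→8 (via fail)
i=5 'd': node 8→8 (via fail)
i=6 'a': node 8→5 (via fail)
i=7 'b': node 5→1 (via fail)
i=8 'a': node 1→2
i=9 'd': node 2→6 (via fail)
i=10 'b': node 6→7  ** P1@[8:10],P3@[9:10]
i=11 'b': node 7→1 (via fail)
i=12 'd': node 1→8 (via fail)
i=13 'b': node 8→9  ** P3@[12:13]
i=14 'd': node 9→8 (via fail)
i=15 'b': node 8→9  ** P3@[14:15]
i=16 'a': node 9→10  ** P2@[14:16]
i=17 'd': node 10→6 (via fail)
i=18 'd': node 6→8 (via fail)
i=19 'b': node 8→9  ** P3@[18:19]
i=20 'b': node 9→1 (via fail)
i=21 'a': node 1→2
i=22 'c': node 2→3
i=23 'c': node 3→4  ** P0@[20:23]
i=24 'c': node 4→0 (via fail)
i=25 'c': node 0→0
i=26 'd': node 0→8
i=27 'b': node 8→9  ** P3@[26:27]
i=28 'b': node 9→1 (via fail)
i=29 'b': node 1→1 (via fail)
i=30 'a': node 1→2
i=31 'd': node 2→6 (via fail)
i=32 'b': node 6→7  ** P1@[30:32],P3@[31:32]
i=33 'd': node 7→8 (via fail)
i=34 'b': node 8→9  ** P3@[33:34]
i=35 'a': node 9→10  ** P2@[33:35]
i=36 'c': node 10→3 (via fail)
i=37 'c': node 3→4  ** P0@[34:37]
i=38 'b': node 4→1 (via fail)
i=39 'a': node 1→2
i=40 'c': node 2→3
i=41 'c': node 3→4  ** P0@[38:41]
i=42 'd': node 4→8 (via fail)
i=43 'b': node 8→9  ** P3@[42:43]
i=44 'a': node 9→10  ** P2@[42:44]
i=45 'c': node 10→3 (via fail)
i=46 'c': node 3→4  ** P0@[43:46]
i=47 'a': node 4→5 (via fail)
i=48 'd': node 5→6
i=49 'b': node 6→7  ** P1@[47:49],P3@[48:49]
i=50 'b': node 7→1 (via fail)
i=51 'a': node 1→2
i=52 'd': node 2→6 (via fail)
i=53 'b': node 6→7  ** P1@[51:53],P3@[52:53]
i=54 'b': node 7→1 (via fail)
i=55 'c': node 1→0 (via fail)
i=56 'd': node 0→8
i=57 'd': node 8→8 (via fail)
i=58 'b': node 8→9  ** P3@[57:58]
i=59 'd': node 9→8 (via fail)
i=60 'd': node 8→8 (via fail)
i=61 'c': node 8→0 (via fail)
i=62 'c': node 0→0
i=63 'a': node 0→5
i=64 'a': node 5→5 (via fail)
i=65 'd': node 5→6
i=66 'b': node 6→7  ** P1@[64:66],P3@[65:66]
i=67 'a': node 7→10 (via fail)  ** P2@[65:67]
i=68 'a': node 10→5 (via fail)
i=69 'd': node 5→6
i=70 'b': node 6→7  ** P1@[68:70],P3@[69:70]
i=71 'b': node 7→1 (via fail)
i=72 'a': node 1→2
i=73 'b': node 2→1 (via fail)
i=74 'a': node 1→2
i=75 'b': node 2→1 (via fail)
i=76 'd': node 1→8 (via fail)
i=77 'b': node 8→9  ** P3@[76:77]
i=78 'a': node 9→10  ** P2@[76:78]
i=79 'a': node 10→5 (via fail)

Result: [[10,1],[10,3],[13,3],[15,3],[16,2],[19,3],[23,0],[27,3],[32,1],[32,3],[34,3],[35,2],[37,0],[41,0],[43,3],[44,2],[46,0],[49,1],[49,3],[53,1],[53,3],[58,3],[66,1],[66,3],[67,2],[70,1],[70,3],[77,3],[78,2]]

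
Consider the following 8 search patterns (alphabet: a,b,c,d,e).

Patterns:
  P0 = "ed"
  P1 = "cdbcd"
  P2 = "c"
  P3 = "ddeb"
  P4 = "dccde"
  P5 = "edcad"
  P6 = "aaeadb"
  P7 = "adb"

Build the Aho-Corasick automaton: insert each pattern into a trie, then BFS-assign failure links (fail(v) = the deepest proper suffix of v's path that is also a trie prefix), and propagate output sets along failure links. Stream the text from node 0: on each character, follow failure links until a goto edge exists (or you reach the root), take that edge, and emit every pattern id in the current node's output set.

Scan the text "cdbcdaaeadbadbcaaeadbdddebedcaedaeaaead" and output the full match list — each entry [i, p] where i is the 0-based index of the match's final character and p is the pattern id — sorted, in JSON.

Build:
Trie nodes:
  0='ε' goto a→19 c→3 d→8 e→1
  1='e' goto d→2
  2='ed' goto c→16  ←P0
  3='c' goto d→4  ←P2
  4='cd' goto b→5
  5='cdb' goto c→6
  6='cdbc' goto d→7
  7='cdbcd' goto ·  ←P1
  8='d' goto c→12 d→9
  9='dd' goto e→10
  10='dde' goto b→11
  11='ddeb' goto ·  ←P3
  12='dc' goto c→13
  13='dcc' goto d→14
  14='dccd' goto e→15
  15='dccde' goto ·  ←P4
  16='edc' goto a→17
  17='edca' goto d→18
  18='edcad' goto ·  ←P5
  19='a' goto a→20 d→25
  20='aa' goto e→21
  21='aae' goto a→22
  22='aaea' goto d→23
  23='aaead' goto b→24
  24='aaeadb' goto ·  ←P6
  25='ad' goto b→26
  26='adb' goto ·  ←P7

BFS fail/out derivation:
  fail(1) 'e': from fail(0)=0 chase 'e': 0 ⇒ 0;  out=∅∪out(0)=∅
  fail(3) 'c': from fail(0)=0 chase 'c': 0 ⇒ 0;  out={2}∪out(0)={2}
  fail(8) 'd': from fail(0)=0 chase 'd': 0 ⇒ 0;  out=∅∪out(0)=∅
  fail(19) 'a': from fail(0)=0 chase 'a': 0 ⇒ 0;  out=∅∪out(0)=∅
  fail(2) 'ed': from fail(1)=0 chase 'd': 0 ⇒ 8;  out={0}∪out(8)={0}
  fail(4) 'cd': from fail(3)=0 chase 'd': 0 ⇒ 8;  out=∅∪out(8)=∅
  fail(9) 'dd': from fail(8)=0 chase 'd': 0 ⇒ 8;  out=∅∪out(8)=∅
  fail(12) 'dc': from fail(8)=0 chase 'c': 0 ⇒ 3;  out=∅∪out(3)={2}
  fail(20) 'aa': from fail(19)=0 chase 'a': 0 ⇒ 19;  out=∅∪out(19)=∅
  fail(25) 'ad': from fail(19)=0 chase 'd': 0 ⇒ 8;  out=∅∪out(8)=∅
  fail(5) 'cdb': from fail(4)=8 chase 'b': 8→0 ⇒ 0;  out=∅∪out(0)=∅
  fail(10) 'dde': from fail(9)=8 chase 'e': 8→0 ⇒ 1;  out=∅∪out(1)=∅
  fail(13) 'dcc': from fail(12)=3 chase 'c': 3→0 ⇒ 3;  out=∅∪out(3)={2}
  fail(16) 'edc': from fail(2)=8 chase 'c': 8 ⇒ 12;  out=∅∪out(12)={2}
  fail(21) 'aae': from fail(20)=19 chase 'e': 19→0 ⇒ 1;  out=∅∪out(1)=∅
  fail(26) 'adb': from fail(25)=8 chase 'b': 8→0 ⇒ 0;  out={7}∪out(0)={7}
  fail(6) 'cdbc': from fail(5)=0 chase 'c': 0 ⇒ 3;  out=∅∪out(3)={2}
  fail(11) 'ddeb': from fail(10)=1 chase 'b': 1→0 ⇒ 0;  out={3}∪out(0)={3}
  fail(14) 'dccd': from fail(13)=3 chase 'd': 3 ⇒ 4;  out=∅∪out(4)=∅
  fail(17) 'edca': from fail(16)=12 chase 'a': 12→3→0 ⇒ 19;  out=∅∪out(19)=∅
  fail(22) 'aaea': from fail(21)=1 chase 'a': 1→0 ⇒ 19;  out=∅∪out(19)=∅
  fail(7) 'cdbcd': from fail(6)=3 chase 'd': 3 ⇒ 4;  out={1}∪out(4)={1}
  fail(15) 'dccde': from fail(14)=4 chase 'e': 4→8→0 ⇒ 1;  out={4}∪out(1)={4}
  fail(18) 'edcad': from fail(17)=19 chase 'd': 19 ⇒ 25;  out={5}∪out(25)={5}
  fail(23) 'aaead': from fail(22)=19 chase 'd': 19 ⇒ 25;  out=∅∪out(25)=∅
  fail(24) 'aaeadb': from fail(23)=25 chase 'b': 25 ⇒ 26;  out={6}∪out(26)={6,7}

Scan:
pos 0 'c': at 3  → match P2@[0:0]
pos 1 'd': at 4
pos 2 'b': at 5
pos 3 'c': at 6  → match P2@[3:3]
pos 4 'd': at 7  → match P1@[0:4]
pos 5 'a': at 19 (via fail)
pos 6 'a': at 20
pos 7 'e': at 21
pos 8 'a': at 22
pos 9 'd': at 23
pos 10 'b': at 24  → match P6@[5:10],P7@[8:10]
pos 11 'a': at 19 (via fail)
pos 12 'd': at 25
pos 13 'b': at 26  → match P7@[11:13]
pos 14 'c': at 3 (via fail)  → match P2@[14:14]
pos 15 'a': at 19 (via fail)
pos 16 'a': at 20
pos 17 'e': at 21
pos 18 'a': at 22
pos 19 'd': at 23
pos 20 'b': at 24  → match P6@[15:20],P7@[18:20]
pos 21 'd': at 8 (via fail)
pos 22 'd': at 9
pos 23 'd': at 9 (via fail)
pos 24 'e': at 10
pos 25 'b': at 11  → match P3@[22:25]
pos 26 'e': at 1 (via fail)
pos 27 'd': at 2  → match P0@[26:27]
pos 28 'c': at 16  → match P2@[28:28]
pos 29 'a': at 17
pos 30 'e': at 1 (via fail)
pos 31 'd': at 2  → match P0@[30:31]
pos 32 'a': at 19 (via fail)
pos 33 'e': at 1 (via fail)
pos 34 'a': at 19 (via fail)
pos 35 'a': at 20
pos 36 'e': at 21
pos 37 'a': at 22
pos 38 'd': at 23

Result: [[0,2],[3,2],[4,1],[10,6],[10,7],[13,7],[14,2],[20,6],[20,7],[25,3],[27,0],[28,2],[31,0]]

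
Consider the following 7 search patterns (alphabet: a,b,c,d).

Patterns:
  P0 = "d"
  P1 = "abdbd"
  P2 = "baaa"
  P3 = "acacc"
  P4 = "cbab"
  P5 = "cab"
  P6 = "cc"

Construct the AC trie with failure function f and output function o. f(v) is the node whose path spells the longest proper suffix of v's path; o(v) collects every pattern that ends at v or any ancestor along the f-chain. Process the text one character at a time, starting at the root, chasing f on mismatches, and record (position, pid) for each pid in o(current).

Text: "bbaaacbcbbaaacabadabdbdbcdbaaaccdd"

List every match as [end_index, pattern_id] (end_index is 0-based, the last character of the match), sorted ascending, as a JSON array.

Build:
Trie (insert patterns):
  n0 'ε': a→2 b→7 c→15 d→1
  n1 'd': ·  [P0 ends]
  n2 'a': b→3 c→11
  n3 'ab': d→4
  n4 'abd': b→5
  n5 'abdb': d→6
  n6 'abdbd': ·  [P1 ends]
  n7 'b': a→8
  n8 'ba': a→9
  n9 'baa': a→10
  n10 'baaa': ·  [P2 ends]
  n11 'ac': a→12
  n12 'aca': c→13
  n13 'acac': c→14
  n14 'acacc': ·  [P3 ends]
  n15 'c': a→19 b→16 c→21
  n16 'cb': a→17
  n17 'cba': b→18
  n18 'cbab': ·  [P4 ends]
  n19 'ca': b→20
  n20 'cab': ·  [P5 ends]
  n21 'cc': ·  [P6 ends]

BFS fail/out derivation:
  fail(1) 'd': from fail(0)=0 chase 'd': 0 ⇒ 0;  out={0}∪out(0)={0}
  fail(2) 'a': from fail(0)=0 chase 'a': 0 ⇒ 0;  out=∅∪out(0)=∅
  fail(7) 'b': from fail(0)=0 chase 'b': 0 ⇒ 0;  out=∅∪out(0)=∅
  fail(15) 'c': from fail(0)=0 chase 'c': 0 ⇒ 0;  out=∅∪out(0)=∅
  fail(3) 'ab': from fail(2)=0 chase 'b': 0 ⇒ 7;  out=∅∪out(7)=∅
  fail(8) 'ba': from fail(7)=0 chase 'a': 0 ⇒ 2;  out=∅∪out(2)=∅
  fail(11) 'ac': from fail(2)=0 chase 'c': 0 ⇒ 15;  out=∅∪out(15)=∅
  fail(16) 'cb': from fail(15)=0 chase 'b': 0 ⇒ 7;  out=∅∪out(7)=∅
  fail(19) 'ca': from fail(15)=0 chase 'a': 0 ⇒ 2;  out=∅∪out(2)=∅
  fail(21) 'cc': from fail(15)=0 chase 'c': 0 ⇒ 15;  out={6}∪out(15)={6}
  fail(4) 'abd': from fail(3)=7 chase 'd': 7→0 ⇒ 1;  out=∅∪out(1)={0}
  fail(9) 'baa': from fail(8)=2 chase 'a': 2→0 ⇒ 2;  out=∅∪out(2)=∅
  fail(12) 'aca': from fail(11)=15 chase 'a': 15 ⇒ 19;  out=∅∪out(19)=∅
  fail(17) 'cba': from fail(16)=7 chase 'a': 7 ⇒ 8;  out=∅∪out(8)=∅
  fail(20) 'cab': from fail(19)=2 chase 'b': 2 ⇒ 3;  out={5}∪out(3)={5}
  fail(5) 'abdb': from fail(4)=1 chase 'b': 1→0 ⇒ 7;  out=∅∪out(7)=∅
  fail(10) 'baaa': from fail(9)=2 chase 'a': 2→0 ⇒ 2;  out={2}∪out(2)={2}
  fail(13) 'acac': from fail(12)=19 chase 'c': 19→2 ⇒ 11;  out=∅∪out(11)=∅
  fail(18) 'cbab': from fail(17)=8 chase 'b': 8→2 ⇒ 3;  out={4}∪out(3)={4}
  fail(6) 'abdbd': from fail(5)=7 chase 'd': 7→0 ⇒ 1;  out={1}∪out(1)={0,1}
  fail(14) 'acacc': from fail(13)=11 chase 'c': 11→15 ⇒ 21;  out={3}∪out(21)={3,6}

Scan:
[0] read 'b'  n0⇒n7
[1] read 'b'  n7⇒n7 (fail-walked)
[2] read 'a'  n7⇒n8
[3] read 'a'  n8⇒n9
[4] read 'a'  n9⇒n10  ** P2@[1:4]
[5] read 'c'  n10⇒n11 (fail-walked)
[6] read 'b'  n11⇒n16 (fail-walked)
[7] read 'c'  n16⇒n15 (fail-walked)
[8] read 'b'  n15⇒n16
[9] read 'b'  n16⇒n7 (fail-walked)
[10] read 'a'  n7⇒n8
[11] read 'a'  n8⇒n9
[12] read 'a'  n9⇒n10  ** P2@[9:12]
[13] read 'c'  n10⇒n11 (fail-walked)
[14] read 'a'  n11⇒n12
[15] read 'b'  n12⇒n20 (fail-walked)  ** P5@[13:15]
[16] read 'a'  n20⇒n8 (fail-walked)
[17] read 'd'  n8⇒n1 (fail-walked)  ** P0@[17:17]
[18] read 'a'  n1⇒n2 (fail-walked)
[19] read 'b'  n2⇒n3
[20] read 'd'  n3⇒n4  ** P0@[20:20]
[21] read 'b'  n4⇒n5
[22] read 'd'  n5⇒n6  ** P0@[22:22],P1@[18:22]
[23] read 'b'  n6⇒n7 (fail-walked)
[24] read 'c'  n7⇒n15 (fail-walked)
[25] read 'd'  n15⇒n1 (fail-walked)  ** P0@[25:25]
[26] read 'b'  n1⇒n7 (fail-walked)
[27] read 'a'  n7⇒n8
[28] read 'a'  n8⇒n9
[29] read 'a'  n9⇒n10  ** P2@[26:29]
[30] read 'c'  n10⇒n11 (fail-walked)
[31] read 'c'  n11⇒n21 (fail-walked)  ** P6@[30:31]
[32] read 'd'  n21⇒n1 (fail-walked)  ** P0@[32:32]
[33] read 'd'  n1⇒n1 (fail-walked)  ** P0@[33:33]

All matches (sorted): [[4,2],[12,2],[15,5],[17,0],[20,0],[22,0],[22,1],[25,0],[29,2],[31,6],[32,0],[33,0]]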